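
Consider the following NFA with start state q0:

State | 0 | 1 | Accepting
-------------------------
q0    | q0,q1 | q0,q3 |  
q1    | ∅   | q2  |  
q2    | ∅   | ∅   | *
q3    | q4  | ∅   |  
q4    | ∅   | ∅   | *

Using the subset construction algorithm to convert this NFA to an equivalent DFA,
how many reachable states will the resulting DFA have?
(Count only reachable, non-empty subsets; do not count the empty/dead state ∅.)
Start subset: {q0}
{q0}: on 0 → {q0, q1}, on 1 → {q0, q3}
{q0, q1}: on 0 → {q0, q1}, on 1 → {q0, q2, q3}
{q0, q3}: on 0 → {q0, q1, q4}, on 1 → {q0, q3}
{q0, q2, q3}: on 0 → {q0, q1, q4}, on 1 → {q0, q3}
{q0, q1, q4}: on 0 → {q0, q1}, on 1 → {q0, q2, q3}
Reachable non-empty subsets: {q0}, {q0, q1}, {q0, q3}, {q0, q2, q3}, {q0, q1, q4} — 5 in total.

Final answer: 5 states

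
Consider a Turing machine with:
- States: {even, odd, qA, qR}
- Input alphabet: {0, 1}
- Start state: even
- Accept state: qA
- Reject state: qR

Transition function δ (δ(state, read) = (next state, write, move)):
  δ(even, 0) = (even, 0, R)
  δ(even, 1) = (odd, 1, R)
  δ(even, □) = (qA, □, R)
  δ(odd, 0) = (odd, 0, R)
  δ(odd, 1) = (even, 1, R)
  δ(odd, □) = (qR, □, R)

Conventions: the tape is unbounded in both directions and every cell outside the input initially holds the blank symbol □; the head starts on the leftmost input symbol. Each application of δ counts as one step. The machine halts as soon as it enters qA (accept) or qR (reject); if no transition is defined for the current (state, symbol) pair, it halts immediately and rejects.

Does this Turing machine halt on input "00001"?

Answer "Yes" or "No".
Step 0: [even]00001 (head at position 0)
Step 1: δ(even, 0) = (even, 0, R)  ⊢  0[even]0001 (head at position 1)
Step 2: δ(even, 0) = (even, 0, R)  ⊢  00[even]001 (head at position 2)
Step 3: δ(even, 0) = (even, 0, R)  ⊢  000[even]01 (head at position 3)
Step 4: δ(even, 0) = (even, 0, R)  ⊢  0000[even]1 (head at position 4)
Step 5: δ(even, 1) = (odd, 1, R)  ⊢  00001[odd]□ (head at position 5)
Step 6: δ(odd, □) = (qR, □, R)  ⊢  00001□[qR]□ (head at position 6)
The machine is in qR, so it halts and rejects.
It halts after 6 steps.

Final answer: Yes - halts after 6 steps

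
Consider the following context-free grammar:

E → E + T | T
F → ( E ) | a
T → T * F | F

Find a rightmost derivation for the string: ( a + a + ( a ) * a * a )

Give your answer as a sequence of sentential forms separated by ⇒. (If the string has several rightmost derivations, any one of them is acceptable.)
Start with E.
Step 1: the rightmost non-terminal is E; apply E → T:  T
Step 2: the rightmost non-terminal is T; apply T → F:  F
Step 3: the rightmost non-terminal is F; apply F → ( E ):  ( E )
Step 4: the rightmost non-terminal is E; apply E → E + T:  ( E + T )
Step 5: the rightmost non-terminal is T; apply T → T * F:  ( E + T * F )
Step 6: the rightmost non-terminal is F; apply F → a:  ( E + T * a )
Step 7: the rightmost non-terminal is T; apply T → T * F:  ( E + T * F * a )
Step 8: the rightmost non-terminal is F; apply F → a:  ( E + T * a * a )
Step 9: the rightmost non-terminal is T; apply T → F:  ( E + F * a * a )
Step 10: the rightmost non-terminal is F; apply F → ( E ):  ( E + ( E ) * a * a )
Step 11: the rightmost non-terminal is E; apply E → T:  ( E + ( T ) * a * a )
Step 12: the rightmost non-terminal is T; apply T → F:  ( E + ( F ) * a * a )
Step 13: the rightmost non-terminal is F; apply F → a:  ( E + ( a ) * a * a )
Step 14: the rightmost non-terminal is E; apply E → E + T:  ( E + T + ( a ) * a * a )
Step 15: the rightmost non-terminal is T; apply T → F:  ( E + F + ( a ) * a * a )
Step 16: the rightmost non-terminal is F; apply F → a:  ( E + a + ( a ) * a * a )
Step 17: the rightmost non-terminal is E; apply E → T:  ( T + a + ( a ) * a * a )
Step 18: the rightmost non-terminal is T; apply T → F:  ( F + a + ( a ) * a * a )
Step 19: the rightmost non-terminal is F; apply F → a:  ( a + a + ( a ) * a * a )

Final answer: E ⇒ T ⇒ F ⇒ ( E ) ⇒ ( E + T ) ⇒ ( E + T * F ) ⇒ ( E + T * a ) ⇒ ( E + T * F * a ) ⇒ ( E + T * a * a ) ⇒ ( E + F * a * a ) ⇒ ( E + ( E ) * a * a ) ⇒ ( E + ( T ) * a * a ) ⇒ ( E + ( F ) * a * a ) ⇒ ( E + ( a ) * a * a ) ⇒ ( E + T + ( a ) * a * a ) ⇒ ( E + F + ( a ) * a * a ) ⇒ ( E + a + ( a ) * a * a ) ⇒ ( T + a + ( a ) * a * a ) ⇒ ( F + a + ( a ) * a * a ) ⇒ ( a + a + ( a ) * a * a )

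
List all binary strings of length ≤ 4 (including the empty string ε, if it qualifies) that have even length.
Checking every binary string of length 0 to 4:
  Length 0: accepted: ε | rejected: (none)
  Length 1: accepted: (none) | rejected: 0, 1
  Length 2: accepted: 00, 01, 10, 11 | rejected: (none)
  Length 3: accepted: (none) | rejected: 000, 001, 010, 011, 100, 101, 110, 111
  Length 4: accepted: 0000, 0001, 0010, 0011, 0100, 0101, 0110, 0111, 1000, 1001, 1010, 1011, 1100, 1101, 1110, 1111 | rejected: (none)
Total: 21 string(s).

Final answer: ε, 00, 01, 10, 11, 0000, 0001, 0010, 0011, 0100, 0101, 0110, 0111, 1000, 1001, 1010, 1011, 1100, 1101, 1110, 1111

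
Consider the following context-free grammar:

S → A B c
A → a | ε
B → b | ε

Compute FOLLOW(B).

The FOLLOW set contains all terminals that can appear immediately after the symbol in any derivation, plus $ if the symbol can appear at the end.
B occurs in S → A B c, immediately followed by the terminal c. So FOLLOW(B) = {c}.

Final answer: {c}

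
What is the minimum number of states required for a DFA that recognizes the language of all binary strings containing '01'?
Language: binary strings containing '01'
Lower bound (Myhill–Nerode): the prefixes ε, 0, 01 are pairwise distinguishable:
  ε vs 01: suffix ε distinguishes them (ε is rejected, 01 is accepted)
  0 vs 01: suffix ε distinguishes them (0 is rejected, 01 is accepted)
  ε vs 0: suffix 1 distinguishes them (ε·1 = 1 is rejected, 0·1 = 01 is accepted)
So any DFA needs at least 3 states.
Upper bound: a DFA with 3 states exists (one state per class above: 'no progress', 'last symbol 0', and 'seen 01' (accepting sink)).
Minimum states: 3

Final answer: 3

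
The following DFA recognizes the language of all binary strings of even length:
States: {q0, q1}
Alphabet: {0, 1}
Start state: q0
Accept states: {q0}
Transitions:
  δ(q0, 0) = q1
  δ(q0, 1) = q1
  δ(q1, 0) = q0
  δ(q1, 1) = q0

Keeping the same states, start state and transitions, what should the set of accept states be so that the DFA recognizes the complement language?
The DFA is complete (every state has a transition on every symbol), so the complement
is recognized by the same DFA with accepting and non-accepting states swapped.
Original accept states: {q0}
Complement accept states = All states - Original accept states
= {q0, q1} - {q0}
= {q1}
Complement language: strings of ODD length

Final answer: {q1}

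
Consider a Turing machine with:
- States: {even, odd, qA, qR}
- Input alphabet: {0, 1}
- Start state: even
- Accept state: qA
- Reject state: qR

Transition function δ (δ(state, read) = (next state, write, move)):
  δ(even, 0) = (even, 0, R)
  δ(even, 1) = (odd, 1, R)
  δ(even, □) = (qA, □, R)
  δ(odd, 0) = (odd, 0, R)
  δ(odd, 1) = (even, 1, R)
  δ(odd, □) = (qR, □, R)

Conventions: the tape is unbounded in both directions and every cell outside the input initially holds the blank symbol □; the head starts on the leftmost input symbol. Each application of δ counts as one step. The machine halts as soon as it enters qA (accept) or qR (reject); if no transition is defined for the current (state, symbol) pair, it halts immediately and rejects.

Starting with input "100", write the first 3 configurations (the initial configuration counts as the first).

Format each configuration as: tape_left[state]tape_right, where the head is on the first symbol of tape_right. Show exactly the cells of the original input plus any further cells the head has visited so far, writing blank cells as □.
Step 0: [even]100 (head at position 0)
Step 1: δ(even, 1) = (odd, 1, R)  ⊢  1[odd]00 (head at position 1)
Step 2: δ(odd, 0) = (odd, 0, R)  ⊢  10[odd]0 (head at position 2)

Final answer: [even]100 ⊢ 1[odd]00 ⊢ 10[odd]0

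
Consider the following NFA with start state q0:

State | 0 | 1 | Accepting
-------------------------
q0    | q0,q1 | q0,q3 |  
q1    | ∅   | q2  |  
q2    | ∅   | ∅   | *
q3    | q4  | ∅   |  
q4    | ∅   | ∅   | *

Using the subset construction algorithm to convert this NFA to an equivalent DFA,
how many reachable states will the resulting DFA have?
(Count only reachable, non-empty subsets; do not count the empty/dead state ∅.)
Start subset: {q0}
{q0}: on 0 → {q0, q1}, on 1 → {q0, q3}
{q0, q1}: on 0 → {q0, q1}, on 1 → {q0, q2, q3}
{q0, q3}: on 0 → {q0, q1, q4}, on 1 → {q0, q3}
{q0, q2, q3}: on 0 → {q0, q1, q4}, on 1 → {q0, q3}
{q0, q1, q4}: on 0 → {q0, q1}, on 1 → {q0, q2, q3}
Reachable non-empty subsets: {q0}, {q0, q1}, {q0, q3}, {q0, q2, q3}, {q0, q1, q4} — 5 in total.

Final answer: 5 states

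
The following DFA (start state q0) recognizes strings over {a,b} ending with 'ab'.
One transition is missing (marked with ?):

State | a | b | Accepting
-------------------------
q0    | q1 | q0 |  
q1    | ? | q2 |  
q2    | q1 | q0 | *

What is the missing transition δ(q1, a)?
q1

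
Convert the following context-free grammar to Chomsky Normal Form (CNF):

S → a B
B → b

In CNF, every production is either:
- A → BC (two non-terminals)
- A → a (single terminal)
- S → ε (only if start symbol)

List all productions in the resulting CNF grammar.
The grammar has no ε-productions or unit productions to eliminate.
S → a B has terminal a in a right-hand side of length ≥ 2: introduce T_a → a and use T_a in place of a.
B → b is already in CNF (single terminal) – keep it.
S → a B becomes S → T_a B.
Resulting CNF grammar (3 productions): T_a → a; B → b; S → T_a B

Final answer: T_a → a; B → b; S → T_a B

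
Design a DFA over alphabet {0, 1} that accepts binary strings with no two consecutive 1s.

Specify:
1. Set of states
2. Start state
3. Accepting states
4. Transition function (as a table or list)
One valid DFA (any DFA recognizing the same language is acceptable):
States: {q0, q1, dead}
Start: q0
Accepting: {q0, q1}
Transitions (accepting states marked with *):
State | 0 | 1 | Accepting
-------------------------
q0    | q0 | q1 | *
q1    | q0 | dead | *
dead  | dead | dead |  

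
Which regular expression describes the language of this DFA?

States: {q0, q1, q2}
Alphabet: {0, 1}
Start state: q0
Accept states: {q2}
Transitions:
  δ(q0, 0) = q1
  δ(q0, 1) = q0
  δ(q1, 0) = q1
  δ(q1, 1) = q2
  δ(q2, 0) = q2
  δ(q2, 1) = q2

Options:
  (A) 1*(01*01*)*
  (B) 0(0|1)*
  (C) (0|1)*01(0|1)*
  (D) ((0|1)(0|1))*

Testing sample strings against the DFA:
  '0001' -> accepted
  '10' -> rejected
  '1011' -> accepted
  '010' -> accepted
Checking each option for a counterexample:
  (A) 1*(01*01*)*: ε is rejected by the DFA but matches the regex → eliminated
  (B) 0(0|1)*: '0' is rejected by the DFA but matches the regex → eliminated
  (C) (0|1)*01(0|1)*: agrees with the DFA on all strings of length ≤ 4
  (D) ((0|1)(0|1))*: ε is rejected by the DFA but matches the regex → eliminated
Only (C) (0|1)*01(0|1)* is consistent with the DFA.

Final answer: (C) (0|1)*01(0|1)*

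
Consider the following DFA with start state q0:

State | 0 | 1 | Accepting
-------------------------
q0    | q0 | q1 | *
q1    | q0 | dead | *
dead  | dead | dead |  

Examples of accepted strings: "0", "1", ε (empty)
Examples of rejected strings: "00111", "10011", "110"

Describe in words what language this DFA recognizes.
binary strings with no two consecutive 1s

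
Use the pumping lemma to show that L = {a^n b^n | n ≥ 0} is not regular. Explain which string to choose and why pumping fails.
Language: L = {a^n b^n | n ≥ 0} (equal numbers of a's followed by b's)
Step 1: Assume for contradiction that L is regular, with pumping length p.
Step 2: Choose s = a^p b^p. Then s ∈ L (it has p a's followed by p b's) and |s| ≥ p.
Step 3: Consider any decomposition s = xyz with |xy| ≤ p and |y| > 0. Since |xy| ≤ p and the first p symbols of s are all a's, y = a^k for some k with 1 ≤ k ≤ p.
Step 4: Pumping up (i = 2): xy²z = a^(p+k) b^p, which has more a's than b's, so xy²z ∉ L.
This contradicts the pumping lemma, so L is not regular.

Final answer: Choose s = a^p b^p. Since |xy| ≤ p, y = a^k with k ≥ 1. Then xy²z = a^(p+k) b^p ∉ L.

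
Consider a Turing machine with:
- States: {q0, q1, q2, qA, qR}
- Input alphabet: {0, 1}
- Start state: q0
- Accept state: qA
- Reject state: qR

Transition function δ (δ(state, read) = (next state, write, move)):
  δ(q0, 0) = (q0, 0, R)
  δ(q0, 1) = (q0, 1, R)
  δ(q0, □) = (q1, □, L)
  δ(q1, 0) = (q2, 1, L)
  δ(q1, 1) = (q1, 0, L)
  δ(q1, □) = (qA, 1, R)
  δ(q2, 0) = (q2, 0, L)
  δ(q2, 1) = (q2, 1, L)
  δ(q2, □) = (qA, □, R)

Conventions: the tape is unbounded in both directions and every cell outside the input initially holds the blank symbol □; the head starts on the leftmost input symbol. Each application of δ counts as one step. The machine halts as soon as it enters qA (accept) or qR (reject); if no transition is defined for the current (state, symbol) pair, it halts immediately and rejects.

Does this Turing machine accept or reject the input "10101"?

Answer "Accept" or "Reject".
Step 0: [q0]10101 (head at position 0)
Step 1: δ(q0, 1) = (q0, 1, R)  ⊢  1[q0]0101 (head at position 1)
Step 2: δ(q0, 0) = (q0, 0, R)  ⊢  10[q0]101 (head at position 2)
Step 3: δ(q0, 1) = (q0, 1, R)  ⊢  101[q0]01 (head at position 3)
Step 4: δ(q0, 0) = (q0, 0, R)  ⊢  1010[q0]1 (head at position 4)
Step 5: δ(q0, 1) = (q0, 1, R)  ⊢  10101[q0]□ (head at position 5)
Step 6: δ(q0, □) = (q1, □, L)  ⊢  1010[q1]1□ (head at position 4)
Step 7: δ(q1, 1) = (q1, 0, L)  ⊢  101[q1]00□ (head at position 3)
Step 8: δ(q1, 0) = (q2, 1, L)  ⊢  10[q2]110□ (head at position 2)
Step 9: δ(q2, 1) = (q2, 1, L)  ⊢  1[q2]0110□ (head at position 1)
Step 10: δ(q2, 0) = (q2, 0, L)  ⊢  [q2]10110□ (head at position 0)
Step 11: δ(q2, 1) = (q2, 1, L)  ⊢  [q2]□10110□ (head at position -1)
Step 12: δ(q2, □) = (qA, □, R)  ⊢  □[qA]10110□ (head at position 0)
The machine is in qA, so it halts and accepts.

Final answer: Accept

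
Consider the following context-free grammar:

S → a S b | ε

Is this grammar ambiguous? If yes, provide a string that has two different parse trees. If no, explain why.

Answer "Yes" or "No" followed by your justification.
At every step exactly one production applies: if the remaining string to generate is non-empty it starts with a and ends with b, forcing S → a S b; if it is empty, S → ε is forced. Hence each string a^n b^n has exactly one derivation (S → a S b applied n times, then S → ε) and one parse tree.

Final answer: No - the grammar is unambiguous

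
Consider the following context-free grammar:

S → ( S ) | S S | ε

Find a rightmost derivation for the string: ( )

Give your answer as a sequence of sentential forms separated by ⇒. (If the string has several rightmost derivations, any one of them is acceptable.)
Start with S.
Step 1: the rightmost non-terminal is S; apply S → ( S ):  ( S )
Step 2: the rightmost non-terminal is S; apply S → ε:  ( )

Final answer: S ⇒ ( S ) ⇒ ( )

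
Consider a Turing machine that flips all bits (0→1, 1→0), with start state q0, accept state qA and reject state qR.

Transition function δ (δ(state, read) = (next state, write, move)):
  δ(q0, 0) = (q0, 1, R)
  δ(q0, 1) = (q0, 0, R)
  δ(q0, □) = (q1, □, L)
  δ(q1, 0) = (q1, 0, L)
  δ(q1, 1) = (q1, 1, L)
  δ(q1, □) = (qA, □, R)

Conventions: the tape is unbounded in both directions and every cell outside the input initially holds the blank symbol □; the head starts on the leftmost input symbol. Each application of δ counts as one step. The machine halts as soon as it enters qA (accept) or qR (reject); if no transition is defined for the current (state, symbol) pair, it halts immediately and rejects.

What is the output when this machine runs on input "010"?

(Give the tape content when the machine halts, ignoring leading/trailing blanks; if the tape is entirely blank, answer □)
Step 0: [q0]010 (head at position 0)
Step 1: δ(q0, 0) = (q0, 1, R)  ⊢  1[q0]10 (head at position 1)
Step 2: δ(q0, 1) = (q0, 0, R)  ⊢  10[q0]0 (head at position 2)
Step 3: δ(q0, 0) = (q0, 1, R)  ⊢  101[q0]□ (head at position 3)
Step 4: δ(q0, □) = (q1, □, L)  ⊢  10[q1]1□ (head at position 2)
Step 5: δ(q1, 1) = (q1, 1, L)  ⊢  1[q1]01□ (head at position 1)
Step 6: δ(q1, 0) = (q1, 0, L)  ⊢  [q1]101□ (head at position 0)
Step 7: δ(q1, 1) = (q1, 1, L)  ⊢  [q1]□101□ (head at position -1)
Step 8: δ(q1, □) = (qA, □, R)  ⊢  □[qA]101□ (head at position 0)
The machine is in qA, so it halts and accepts.
Tape content when halted (ignoring surrounding blanks): 101

Final answer: Output: 101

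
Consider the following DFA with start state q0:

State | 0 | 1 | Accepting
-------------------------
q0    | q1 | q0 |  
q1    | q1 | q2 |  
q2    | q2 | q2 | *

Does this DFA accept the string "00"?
Start in q0.
Read '0': q0 → q1
Read '0': q1 → q1
Final state q1 is not accepting, so the string is rejected.

Final answer: No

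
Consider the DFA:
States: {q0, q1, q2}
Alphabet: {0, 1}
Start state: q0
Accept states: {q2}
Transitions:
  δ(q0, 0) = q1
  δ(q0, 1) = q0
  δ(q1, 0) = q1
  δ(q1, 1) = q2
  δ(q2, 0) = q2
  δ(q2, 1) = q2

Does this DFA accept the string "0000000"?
Processing string "0000000":
  q0 --0--> q1
  q1 --0--> q1
  q1 --0--> q1
  q1 --0--> q1
  q1 --0--> q1
  q1 --0--> q1
  q1 --0--> q1
Final state: q1
Accept states: {q2}
q1 is not an accept state, so the string is rejected.

Final answer: No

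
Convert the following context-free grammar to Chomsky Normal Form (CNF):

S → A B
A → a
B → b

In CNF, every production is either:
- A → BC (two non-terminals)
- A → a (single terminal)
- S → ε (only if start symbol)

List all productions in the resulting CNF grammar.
The grammar has no ε-productions or unit productions to eliminate.
S → A B is already in CNF (two non-terminals) – keep it.
A → a is already in CNF (single terminal) – keep it.
B → b is already in CNF (single terminal) – keep it.
Resulting CNF grammar (3 productions): A → a; B → b; S → A B

Final answer: A → a; B → b; S → A B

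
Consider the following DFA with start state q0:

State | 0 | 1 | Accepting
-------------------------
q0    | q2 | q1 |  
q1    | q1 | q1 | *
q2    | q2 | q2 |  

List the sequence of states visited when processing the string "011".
q0 → q2 → q2 → q2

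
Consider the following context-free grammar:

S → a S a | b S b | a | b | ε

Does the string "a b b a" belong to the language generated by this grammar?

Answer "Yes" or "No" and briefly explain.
A derivation exists: S ⇒ a S a ⇒ a b S b a ⇒ a b b a (using S → a S a, S → b S b, then S → ε).

Final answer: Yes - a valid derivation exists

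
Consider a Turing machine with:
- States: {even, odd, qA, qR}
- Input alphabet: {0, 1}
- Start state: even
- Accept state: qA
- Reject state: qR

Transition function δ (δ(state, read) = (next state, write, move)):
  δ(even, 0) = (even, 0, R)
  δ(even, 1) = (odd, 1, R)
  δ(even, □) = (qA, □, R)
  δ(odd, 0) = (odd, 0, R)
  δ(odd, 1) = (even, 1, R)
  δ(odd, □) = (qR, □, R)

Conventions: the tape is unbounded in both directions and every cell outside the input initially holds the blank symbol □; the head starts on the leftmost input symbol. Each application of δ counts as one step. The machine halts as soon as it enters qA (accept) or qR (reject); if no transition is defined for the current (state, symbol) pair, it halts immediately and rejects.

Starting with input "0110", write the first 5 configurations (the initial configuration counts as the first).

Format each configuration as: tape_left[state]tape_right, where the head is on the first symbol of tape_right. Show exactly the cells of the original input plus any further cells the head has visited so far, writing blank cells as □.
Step 0: [even]0110 (head at position 0)
Step 1: δ(even, 0) = (even, 0, R)  ⊢  0[even]110 (head at position 1)
Step 2: δ(even, 1) = (odd, 1, R)  ⊢  01[odd]10 (head at position 2)
Step 3: δ(odd, 1) = (even, 1, R)  ⊢  011[even]0 (head at position 3)
Step 4: δ(even, 0) = (even, 0, R)  ⊢  0110[even]□ (head at position 4)

Final answer: [even]0110 ⊢ 0[even]110 ⊢ 01[odd]10 ⊢ 011[even]0 ⊢ 0110[even]□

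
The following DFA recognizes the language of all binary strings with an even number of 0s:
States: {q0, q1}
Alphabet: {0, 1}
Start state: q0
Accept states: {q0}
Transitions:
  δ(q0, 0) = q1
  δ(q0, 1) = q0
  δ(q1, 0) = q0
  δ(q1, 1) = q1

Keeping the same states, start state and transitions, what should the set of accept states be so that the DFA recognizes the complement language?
The DFA is complete (every state has a transition on every symbol), so the complement
is recognized by the same DFA with accepting and non-accepting states swapped.
Original accept states: {q0}
Complement accept states = All states - Original accept states
= {q0, q1} - {q0}
= {q1}
Complement language: strings with an ODD number of 0s

Final answer: {q1}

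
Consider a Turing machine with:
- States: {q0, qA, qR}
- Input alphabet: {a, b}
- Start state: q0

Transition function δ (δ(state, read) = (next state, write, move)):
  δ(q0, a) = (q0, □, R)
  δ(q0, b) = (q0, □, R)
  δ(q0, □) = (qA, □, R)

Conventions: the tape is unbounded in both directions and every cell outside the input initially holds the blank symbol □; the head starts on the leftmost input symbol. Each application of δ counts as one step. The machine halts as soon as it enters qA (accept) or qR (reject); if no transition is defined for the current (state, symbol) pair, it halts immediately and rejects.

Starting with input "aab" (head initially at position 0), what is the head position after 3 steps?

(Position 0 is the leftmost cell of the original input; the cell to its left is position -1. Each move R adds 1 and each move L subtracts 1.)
Step 0: [q0]aab (head at position 0)
Step 1: δ(q0, a) = (q0, □, R)  ⊢  □[q0]ab (head at position 1)
Step 2: δ(q0, a) = (q0, □, R)  ⊢  □□[q0]b (head at position 2)
Step 3: δ(q0, b) = (q0, □, R)  ⊢  □□□[q0]□ (head at position 3)
Head position after 3 steps: 3

Final answer: Position 3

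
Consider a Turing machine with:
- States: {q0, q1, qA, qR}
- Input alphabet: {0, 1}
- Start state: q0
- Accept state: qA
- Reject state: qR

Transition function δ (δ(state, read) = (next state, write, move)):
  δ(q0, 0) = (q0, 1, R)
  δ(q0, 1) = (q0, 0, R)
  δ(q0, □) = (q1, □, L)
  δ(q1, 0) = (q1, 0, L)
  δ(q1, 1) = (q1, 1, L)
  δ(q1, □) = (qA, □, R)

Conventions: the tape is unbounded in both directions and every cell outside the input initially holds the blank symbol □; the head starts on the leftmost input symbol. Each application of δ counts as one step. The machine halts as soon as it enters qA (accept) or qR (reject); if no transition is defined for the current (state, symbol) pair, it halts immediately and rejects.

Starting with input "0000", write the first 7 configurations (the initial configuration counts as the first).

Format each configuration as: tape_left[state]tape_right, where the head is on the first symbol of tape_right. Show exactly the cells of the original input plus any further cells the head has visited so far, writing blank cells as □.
Step 0: [q0]0000 (head at position 0)
Step 1: δ(q0, 0) = (q0, 1, R)  ⊢  1[q0]000 (head at position 1)
Step 2: δ(q0, 0) = (q0, 1, R)  ⊢  11[q0]00 (head at position 2)
Step 3: δ(q0, 0) = (q0, 1, R)  ⊢  111[q0]0 (head at position 3)
Step 4: δ(q0, 0) = (q0, 1, R)  ⊢  1111[q0]□ (head at position 4)
Step 5: δ(q0, □) = (q1, □, L)  ⊢  111[q1]1□ (head at position 3)
Step 6: δ(q1, 1) = (q1, 1, L)  ⊢  11[q1]11□ (head at position 2)

Final answer: [q0]0000 ⊢ 1[q0]000 ⊢ 11[q0]00 ⊢ 111[q0]0 ⊢ 1111[q0]□ ⊢ 111[q1]1□ ⊢ 11[q1]11□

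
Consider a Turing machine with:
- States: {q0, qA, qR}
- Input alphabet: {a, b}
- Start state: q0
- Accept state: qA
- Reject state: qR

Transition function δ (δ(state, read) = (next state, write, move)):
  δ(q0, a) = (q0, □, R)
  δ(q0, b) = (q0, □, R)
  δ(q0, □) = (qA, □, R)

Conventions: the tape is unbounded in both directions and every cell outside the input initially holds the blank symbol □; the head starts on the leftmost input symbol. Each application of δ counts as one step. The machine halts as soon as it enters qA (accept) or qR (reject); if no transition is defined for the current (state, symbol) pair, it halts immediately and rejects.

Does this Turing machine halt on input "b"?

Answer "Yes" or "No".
Step 0: [q0]b (head at position 0)
Step 1: δ(q0, b) = (q0, □, R)  ⊢  □[q0]□ (head at position 1)
Step 2: δ(q0, □) = (qA, □, R)  ⊢  □□[qA]□ (head at position 2)
The machine is in qA, so it halts and accepts.
It halts after 2 steps.

Final answer: Yes - halts after 2 steps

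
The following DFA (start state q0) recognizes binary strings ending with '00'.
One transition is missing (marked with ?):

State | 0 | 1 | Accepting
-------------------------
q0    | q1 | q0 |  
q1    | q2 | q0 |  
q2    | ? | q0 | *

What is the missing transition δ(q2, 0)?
q2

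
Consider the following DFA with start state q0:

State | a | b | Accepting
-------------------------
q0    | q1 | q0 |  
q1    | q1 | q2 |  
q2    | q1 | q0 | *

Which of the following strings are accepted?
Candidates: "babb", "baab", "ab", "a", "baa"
"babb": q0 → q0 → q1 → q2 → q0; q0 is not accepting → rejected
"baab": q0 → q0 → q1 → q1 → q2; q2 is accepting → accepted
"ab": q0 → q1 → q2; q2 is accepting → accepted
"a": q0 → q1; q1 is not accepting → rejected
"baa": q0 → q0 → q1 → q1; q1 is not accepting → rejected

Final answer: "baab", "ab"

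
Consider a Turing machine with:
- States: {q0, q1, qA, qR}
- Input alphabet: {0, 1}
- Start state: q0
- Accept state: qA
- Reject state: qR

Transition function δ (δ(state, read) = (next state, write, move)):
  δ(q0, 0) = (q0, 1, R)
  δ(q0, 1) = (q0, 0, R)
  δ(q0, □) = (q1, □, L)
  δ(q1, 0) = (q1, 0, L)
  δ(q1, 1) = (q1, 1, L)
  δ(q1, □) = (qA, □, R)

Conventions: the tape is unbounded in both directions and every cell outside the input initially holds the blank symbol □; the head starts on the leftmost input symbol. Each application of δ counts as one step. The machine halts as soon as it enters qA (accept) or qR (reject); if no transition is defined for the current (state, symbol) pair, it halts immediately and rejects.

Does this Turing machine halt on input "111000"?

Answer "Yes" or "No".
Step 0: [q0]111000 (head at position 0)
Step 1: δ(q0, 1) = (q0, 0, R)  ⊢  0[q0]11000 (head at position 1)
Step 2: δ(q0, 1) = (q0, 0, R)  ⊢  00[q0]1000 (head at position 2)
Step 3: δ(q0, 1) = (q0, 0, R)  ⊢  000[q0]000 (head at position 3)
Step 4: δ(q0, 0) = (q0, 1, R)  ⊢  0001[q0]00 (head at position 4)
Step 5: δ(q0, 0) = (q0, 1, R)  ⊢  00011[q0]0 (head at position 5)
Step 6: δ(q0, 0) = (q0, 1, R)  ⊢  000111[q0]□ (head at position 6)
Step 7: δ(q0, □) = (q1, □, L)  ⊢  00011[q1]1□ (head at position 5)
Step 8: δ(q1, 1) = (q1, 1, L)  ⊢  0001[q1]11□ (head at position 4)
Step 9: δ(q1, 1) = (q1, 1, L)  ⊢  000[q1]111□ (head at position 3)
Step 10: δ(q1, 1) = (q1, 1, L)  ⊢  00[q1]0111□ (head at position 2)
Step 11: δ(q1, 0) = (q1, 0, L)  ⊢  0[q1]00111□ (head at position 1)
Step 12: δ(q1, 0) = (q1, 0, L)  ⊢  [q1]000111□ (head at position 0)
Step 13: δ(q1, 0) = (q1, 0, L)  ⊢  [q1]□000111□ (head at position -1)
Step 14: δ(q1, □) = (qA, □, R)  ⊢  □[qA]000111□ (head at position 0)
The machine is in qA, so it halts and accepts.
It halts after 14 steps.

Final answer: Yes - halts after 14 steps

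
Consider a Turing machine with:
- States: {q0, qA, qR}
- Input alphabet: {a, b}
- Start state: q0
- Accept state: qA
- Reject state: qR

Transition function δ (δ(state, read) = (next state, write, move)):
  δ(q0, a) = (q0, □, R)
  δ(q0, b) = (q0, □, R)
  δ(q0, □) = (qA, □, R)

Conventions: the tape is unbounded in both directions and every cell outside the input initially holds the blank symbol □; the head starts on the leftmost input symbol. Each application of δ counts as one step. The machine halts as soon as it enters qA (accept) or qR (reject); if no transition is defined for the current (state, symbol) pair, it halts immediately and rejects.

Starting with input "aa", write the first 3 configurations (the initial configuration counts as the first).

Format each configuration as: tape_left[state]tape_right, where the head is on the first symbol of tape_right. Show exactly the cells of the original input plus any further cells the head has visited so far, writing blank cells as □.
Step 0: [q0]aa (head at position 0)
Step 1: δ(q0, a) = (q0, □, R)  ⊢  □[q0]a (head at position 1)
Step 2: δ(q0, a) = (q0, □, R)  ⊢  □□[q0]□ (head at position 2)

Final answer: [q0]aa ⊢ □[q0]a ⊢ □□[q0]□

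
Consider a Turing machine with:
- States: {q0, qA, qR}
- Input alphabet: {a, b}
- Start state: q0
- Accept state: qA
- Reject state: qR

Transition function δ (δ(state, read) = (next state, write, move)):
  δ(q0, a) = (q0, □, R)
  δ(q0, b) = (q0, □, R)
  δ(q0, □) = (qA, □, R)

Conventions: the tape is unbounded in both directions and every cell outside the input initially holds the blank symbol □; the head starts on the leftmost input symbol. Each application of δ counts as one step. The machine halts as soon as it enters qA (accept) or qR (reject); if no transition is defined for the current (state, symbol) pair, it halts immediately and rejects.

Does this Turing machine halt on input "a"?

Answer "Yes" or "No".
Step 0: [q0]a (head at position 0)
Step 1: δ(q0, a) = (q0, □, R)  ⊢  □[q0]□ (head at position 1)
Step 2: δ(q0, □) = (qA, □, R)  ⊢  □□[qA]□ (head at position 2)
The machine is in qA, so it halts and accepts.
It halts after 2 steps.

Final answer: Yes - halts after 2 steps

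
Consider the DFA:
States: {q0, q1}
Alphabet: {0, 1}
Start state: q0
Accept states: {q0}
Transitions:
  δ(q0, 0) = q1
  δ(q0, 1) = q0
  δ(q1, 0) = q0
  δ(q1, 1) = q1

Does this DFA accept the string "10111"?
Processing string "10111":
  q0 --1--> q0
  q0 --0--> q1
  q1 --1--> q1
  q1 --1--> q1
  q1 --1--> q1
Final state: q1
Accept states: {q0}
q1 is not an accept state, so the string is rejected.

Final answer: No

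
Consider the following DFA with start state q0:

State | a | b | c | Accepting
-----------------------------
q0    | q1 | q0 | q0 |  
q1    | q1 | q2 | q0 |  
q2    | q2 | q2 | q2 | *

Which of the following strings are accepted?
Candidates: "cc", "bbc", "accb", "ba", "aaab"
"cc": q0 → q0 → q0; q0 is not accepting → rejected
"bbc": q0 → q0 → q0 → q0; q0 is not accepting → rejected
"accb": q0 → q1 → q0 → q0 → q0; q0 is not accepting → rejected
"ba": q0 → q0 → q1; q1 is not accepting → rejected
"aaab": q0 → q1 → q1 → q1 → q2; q2 is accepting → accepted

Final answer: "aaab"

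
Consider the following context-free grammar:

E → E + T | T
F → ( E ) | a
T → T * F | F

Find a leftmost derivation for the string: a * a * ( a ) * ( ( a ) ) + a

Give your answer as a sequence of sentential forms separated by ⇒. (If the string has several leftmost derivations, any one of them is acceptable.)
Start with E.
Step 1: the leftmost non-terminal is E; apply E → E + T:  E + T
Step 2: the leftmost non-terminal is E; apply E → T:  T + T
Step 3: the leftmost non-terminal is T; apply T → T * F:  T * F + T
Step 4: the leftmost non-terminal is T; apply T → T * F:  T * F * F + T
Step 5: the leftmost non-terminal is T; apply T → T * F:  T * F * F * F + T
Step 6: the leftmost non-terminal is T; apply T → F:  F * F * F * F + T
Step 7: the leftmost non-terminal is F; apply F → a:  a * F * F * F + T
Step 8: the leftmost non-terminal is F; apply F → a:  a * a * F * F + T
Step 9: the leftmost non-terminal is F; apply F → ( E ):  a * a * ( E ) * F + T
Step 10: the leftmost non-terminal is E; apply E → T:  a * a * ( T ) * F + T
Step 11: the leftmost non-terminal is T; apply T → F:  a * a * ( F ) * F + T
Step 12: the leftmost non-terminal is F; apply F → a:  a * a * ( a ) * F + T
Step 13: the leftmost non-terminal is F; apply F → ( E ):  a * a * ( a ) * ( E ) + T
Step 14: the leftmost non-terminal is E; apply E → T:  a * a * ( a ) * ( T ) + T
Step 15: the leftmost non-terminal is T; apply T → F:  a * a * ( a ) * ( F ) + T
Step 16: the leftmost non-terminal is F; apply F → ( E ):  a * a * ( a ) * ( ( E ) ) + T
Step 17: the leftmost non-terminal is E; apply E → T:  a * a * ( a ) * ( ( T ) ) + T
Step 18: the leftmost non-terminal is T; apply T → F:  a * a * ( a ) * ( ( F ) ) + T
Step 19: the leftmost non-terminal is F; apply F → a:  a * a * ( a ) * ( ( a ) ) + T
Step 20: the leftmost non-terminal is T; apply T → F:  a * a * ( a ) * ( ( a ) ) + F
Step 21: the leftmost non-terminal is F; apply F → a:  a * a * ( a ) * ( ( a ) ) + a

Final answer: E ⇒ E + T ⇒ T + T ⇒ T * F + T ⇒ T * F * F + T ⇒ T * F * F * F + T ⇒ F * F * F * F + T ⇒ a * F * F * F + T ⇒ a * a * F * F + T ⇒ a * a * ( E ) * F + T ⇒ a * a * ( T ) * F + T ⇒ a * a * ( F ) * F + T ⇒ a * a * ( a ) * F + T ⇒ a * a * ( a ) * ( E ) + T ⇒ a * a * ( a ) * ( T ) + T ⇒ a * a * ( a ) * ( F ) + T ⇒ a * a * ( a ) * ( ( E ) ) + T ⇒ a * a * ( a ) * ( ( T ) ) + T ⇒ a * a * ( a ) * ( ( F ) ) + T ⇒ a * a * ( a ) * ( ( a ) ) + T ⇒ a * a * ( a ) * ( ( a ) ) + F ⇒ a * a * ( a ) * ( ( a ) ) + a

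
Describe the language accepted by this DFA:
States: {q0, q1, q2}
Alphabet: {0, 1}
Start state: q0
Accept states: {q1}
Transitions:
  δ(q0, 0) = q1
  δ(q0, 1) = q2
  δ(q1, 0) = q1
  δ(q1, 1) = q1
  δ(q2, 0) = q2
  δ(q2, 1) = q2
Analyzing the DFA structure:
Start state: q0
Accept states: {q1}
Interpreting what each state remembers (checking against the transitions):
  q0: nothing has been read yet
  q1: the first symbol was 0
  q2: the first symbol was 1 (trap state)
  δ(q0, 0): in q0 (nothing has been read yet), after reading 0 we have: the first symbol was 0 → q1
  δ(q0, 1): in q0 (nothing has been read yet), after reading 1 we have: the first symbol was 1 (trap state) → q2
  δ(q1, 0): in q1 (the first symbol was 0), after reading 0 we have: the first symbol was 0 → q1
  δ(q1, 1): in q1 (the first symbol was 0), after reading 1 we have: the first symbol was 0 → q1
  δ(q2, 0): in q2 (the first symbol was 1 (trap state)), after reading 0 we have: the first symbol was 1 (trap state) → q2
  δ(q2, 1): in q2 (the first symbol was 1 (trap state)), after reading 1 we have: the first symbol was 1 (trap state) → q2
A string is accepted iff it ends in {q1}, i.e. the first symbol was 0.
Language: All binary strings starting with 0

Final answer: All binary strings starting with 0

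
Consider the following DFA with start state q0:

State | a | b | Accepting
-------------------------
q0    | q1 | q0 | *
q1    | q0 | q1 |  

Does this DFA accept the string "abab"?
Start in q0.
Read 'a': q0 → q1
Read 'b': q1 → q1
Read 'a': q1 → q0
Read 'b': q0 → q0
Final state q0 is accepting, so the string is accepted.

Final answer: Yes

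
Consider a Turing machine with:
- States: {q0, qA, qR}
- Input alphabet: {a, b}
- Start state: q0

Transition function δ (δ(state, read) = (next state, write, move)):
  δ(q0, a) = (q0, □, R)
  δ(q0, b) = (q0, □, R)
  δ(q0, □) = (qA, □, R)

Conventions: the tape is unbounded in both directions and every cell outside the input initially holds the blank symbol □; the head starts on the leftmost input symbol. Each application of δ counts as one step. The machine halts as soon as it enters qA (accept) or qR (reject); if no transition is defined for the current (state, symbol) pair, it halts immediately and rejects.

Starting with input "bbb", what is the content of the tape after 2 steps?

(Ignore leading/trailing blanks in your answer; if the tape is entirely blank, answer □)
Step 0: [q0]bbb (head at position 0)
Step 1: δ(q0, b) = (q0, □, R)  ⊢  □[q0]bb (head at position 1)
Step 2: δ(q0, b) = (q0, □, R)  ⊢  □□[q0]b (head at position 2)
Tape after 2 steps (ignoring surrounding blanks): b

Final answer: Tape: b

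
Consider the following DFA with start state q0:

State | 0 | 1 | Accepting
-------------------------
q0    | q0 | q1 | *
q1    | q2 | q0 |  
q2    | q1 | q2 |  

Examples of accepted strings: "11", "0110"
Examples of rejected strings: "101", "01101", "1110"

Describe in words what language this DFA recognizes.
binary numbers divisible by 3 (treating the string as a binary integer; leading zeros allowed, the empty string counts as 0)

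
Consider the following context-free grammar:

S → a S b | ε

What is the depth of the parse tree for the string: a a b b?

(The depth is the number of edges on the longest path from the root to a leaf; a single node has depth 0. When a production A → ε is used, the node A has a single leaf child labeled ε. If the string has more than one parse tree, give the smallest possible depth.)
The only parse tree applies S → a S b 2 times (once per matching a…b pair) and then S → ε.
The S nodes sit at depths 0, 1, …, 2; the innermost S (depth 2) has the single child ε at depth 3.
The terminal leaves a, b are at depths 1..2, so the longest root-to-leaf path is S → S → … → S → ε with 3 edges.
Depth = 3.

Final answer: 3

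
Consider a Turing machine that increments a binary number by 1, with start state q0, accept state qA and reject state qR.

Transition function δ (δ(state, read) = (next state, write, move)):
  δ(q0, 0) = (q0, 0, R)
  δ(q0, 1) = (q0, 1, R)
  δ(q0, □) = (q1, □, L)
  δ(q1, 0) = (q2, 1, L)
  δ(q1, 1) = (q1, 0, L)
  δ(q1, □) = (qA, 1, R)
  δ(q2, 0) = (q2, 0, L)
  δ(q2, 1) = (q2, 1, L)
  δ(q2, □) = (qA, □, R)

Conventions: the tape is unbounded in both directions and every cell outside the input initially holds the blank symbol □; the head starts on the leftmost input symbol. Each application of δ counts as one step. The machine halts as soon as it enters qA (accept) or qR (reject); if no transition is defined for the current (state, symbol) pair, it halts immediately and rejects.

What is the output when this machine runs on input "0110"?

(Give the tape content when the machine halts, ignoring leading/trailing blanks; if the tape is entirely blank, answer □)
Step 0: [q0]0110 (head at position 0)
Step 1: δ(q0, 0) = (q0, 0, R)  ⊢  0[q0]110 (head at position 1)
Step 2: δ(q0, 1) = (q0, 1, R)  ⊢  01[q0]10 (head at position 2)
Step 3: δ(q0, 1) = (q0, 1, R)  ⊢  011[q0]0 (head at position 3)
Step 4: δ(q0, 0) = (q0, 0, R)  ⊢  0110[q0]□ (head at position 4)
Step 5: δ(q0, □) = (q1, □, L)  ⊢  011[q1]0□ (head at position 3)
Step 6: δ(q1, 0) = (q2, 1, L)  ⊢  01[q2]11□ (head at position 2)
Step 7: δ(q2, 1) = (q2, 1, L)  ⊢  0[q2]111□ (head at position 1)
Step 8: δ(q2, 1) = (q2, 1, L)  ⊢  [q2]0111□ (head at position 0)
Step 9: δ(q2, 0) = (q2, 0, L)  ⊢  [q2]□0111□ (head at position -1)
Step 10: δ(q2, □) = (qA, □, R)  ⊢  □[qA]0111□ (head at position 0)
The machine is in qA, so it halts and accepts.
Tape content when halted (ignoring surrounding blanks): 0111

Final answer: Output: 0111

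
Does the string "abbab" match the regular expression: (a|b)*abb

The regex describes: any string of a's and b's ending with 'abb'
No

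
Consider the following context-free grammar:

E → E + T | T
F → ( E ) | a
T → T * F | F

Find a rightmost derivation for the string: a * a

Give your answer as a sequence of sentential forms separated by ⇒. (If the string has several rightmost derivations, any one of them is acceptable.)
Start with E.
Step 1: the rightmost non-terminal is E; apply E → T:  T
Step 2: the rightmost non-terminal is T; apply T → T * F:  T * F
Step 3: the rightmost non-terminal is F; apply F → a:  T * a
Step 4: the rightmost non-terminal is T; apply T → F:  F * a
Step 5: the rightmost non-terminal is F; apply F → a:  a * a

Final answer: E ⇒ T ⇒ T * F ⇒ T * a ⇒ F * a ⇒ a * a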